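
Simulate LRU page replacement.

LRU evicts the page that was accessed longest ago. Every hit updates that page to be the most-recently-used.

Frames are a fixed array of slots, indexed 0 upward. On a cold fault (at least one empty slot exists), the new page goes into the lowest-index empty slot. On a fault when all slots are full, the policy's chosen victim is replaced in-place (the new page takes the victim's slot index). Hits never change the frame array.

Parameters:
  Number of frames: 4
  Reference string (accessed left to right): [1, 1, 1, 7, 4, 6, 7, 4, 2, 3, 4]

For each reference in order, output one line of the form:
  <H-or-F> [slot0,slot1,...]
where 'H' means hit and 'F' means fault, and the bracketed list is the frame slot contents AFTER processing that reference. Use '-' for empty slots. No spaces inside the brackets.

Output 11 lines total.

F [1,-,-,-]
H [1,-,-,-]
H [1,-,-,-]
F [1,7,-,-]
F [1,7,4,-]
F [1,7,4,6]
H [1,7,4,6]
H [1,7,4,6]
F [2,7,4,6]
F [2,7,4,3]
H [2,7,4,3]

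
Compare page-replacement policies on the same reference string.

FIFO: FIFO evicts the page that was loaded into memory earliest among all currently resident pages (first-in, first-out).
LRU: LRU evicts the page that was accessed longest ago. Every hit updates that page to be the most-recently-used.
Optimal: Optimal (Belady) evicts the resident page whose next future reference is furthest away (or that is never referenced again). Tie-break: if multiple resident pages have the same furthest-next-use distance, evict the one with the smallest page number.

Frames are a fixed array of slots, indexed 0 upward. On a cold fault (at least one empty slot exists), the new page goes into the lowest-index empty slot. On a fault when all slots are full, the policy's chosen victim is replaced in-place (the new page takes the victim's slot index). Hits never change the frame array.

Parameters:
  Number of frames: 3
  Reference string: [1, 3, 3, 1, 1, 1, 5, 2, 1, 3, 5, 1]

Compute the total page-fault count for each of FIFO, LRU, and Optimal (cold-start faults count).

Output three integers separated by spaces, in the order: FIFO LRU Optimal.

--- FIFO ---
  step 0: ref 1 -> FAULT, frames=[1,-,-] (faults so far: 1)
  step 1: ref 3 -> FAULT, frames=[1,3,-] (faults so far: 2)
  step 2: ref 3 -> HIT, frames=[1,3,-] (faults so far: 2)
  step 3: ref 1 -> HIT, frames=[1,3,-] (faults so far: 2)
  step 4: ref 1 -> HIT, frames=[1,3,-] (faults so far: 2)
  step 5: ref 1 -> HIT, frames=[1,3,-] (faults so far: 2)
  step 6: ref 5 -> FAULT, frames=[1,3,5] (faults so far: 3)
  step 7: ref 2 -> FAULT, evict 1, frames=[2,3,5] (faults so far: 4)
  step 8: ref 1 -> FAULT, evict 3, frames=[2,1,5] (faults so far: 5)
  step 9: ref 3 -> FAULT, evict 5, frames=[2,1,3] (faults so far: 6)
  step 10: ref 5 -> FAULT, evict 2, frames=[5,1,3] (faults so far: 7)
  step 11: ref 1 -> HIT, frames=[5,1,3] (faults so far: 7)
  FIFO total faults: 7
--- LRU ---
  step 0: ref 1 -> FAULT, frames=[1,-,-] (faults so far: 1)
  step 1: ref 3 -> FAULT, frames=[1,3,-] (faults so far: 2)
  step 2: ref 3 -> HIT, frames=[1,3,-] (faults so far: 2)
  step 3: ref 1 -> HIT, frames=[1,3,-] (faults so far: 2)
  step 4: ref 1 -> HIT, frames=[1,3,-] (faults so far: 2)
  step 5: ref 1 -> HIT, frames=[1,3,-] (faults so far: 2)
  step 6: ref 5 -> FAULT, frames=[1,3,5] (faults so far: 3)
  step 7: ref 2 -> FAULT, evict 3, frames=[1,2,5] (faults so far: 4)
  step 8: ref 1 -> HIT, frames=[1,2,5] (faults so far: 4)
  step 9: ref 3 -> FAULT, evict 5, frames=[1,2,3] (faults so far: 5)
  step 10: ref 5 -> FAULT, evict 2, frames=[1,5,3] (faults so far: 6)
  step 11: ref 1 -> HIT, frames=[1,5,3] (faults so far: 6)
  LRU total faults: 6
--- Optimal ---
  step 0: ref 1 -> FAULT, frames=[1,-,-] (faults so far: 1)
  step 1: ref 3 -> FAULT, frames=[1,3,-] (faults so far: 2)
  step 2: ref 3 -> HIT, frames=[1,3,-] (faults so far: 2)
  step 3: ref 1 -> HIT, frames=[1,3,-] (faults so far: 2)
  step 4: ref 1 -> HIT, frames=[1,3,-] (faults so far: 2)
  step 5: ref 1 -> HIT, frames=[1,3,-] (faults so far: 2)
  step 6: ref 5 -> FAULT, frames=[1,3,5] (faults so far: 3)
  step 7: ref 2 -> FAULT, evict 5, frames=[1,3,2] (faults so far: 4)
  step 8: ref 1 -> HIT, frames=[1,3,2] (faults so far: 4)
  step 9: ref 3 -> HIT, frames=[1,3,2] (faults so far: 4)
  step 10: ref 5 -> FAULT, evict 2, frames=[1,3,5] (faults so far: 5)
  step 11: ref 1 -> HIT, frames=[1,3,5] (faults so far: 5)
  Optimal total faults: 5

Answer: 7 6 5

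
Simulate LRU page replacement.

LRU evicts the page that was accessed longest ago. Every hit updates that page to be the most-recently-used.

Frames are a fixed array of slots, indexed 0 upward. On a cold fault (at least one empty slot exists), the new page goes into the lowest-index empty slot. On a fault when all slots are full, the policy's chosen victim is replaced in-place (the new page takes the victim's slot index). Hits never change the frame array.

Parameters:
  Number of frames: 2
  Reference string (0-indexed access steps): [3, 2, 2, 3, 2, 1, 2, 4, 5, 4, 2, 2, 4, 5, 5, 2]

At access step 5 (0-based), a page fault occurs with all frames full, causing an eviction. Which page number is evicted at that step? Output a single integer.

Step 0: ref 3 -> FAULT, frames=[3,-]
Step 1: ref 2 -> FAULT, frames=[3,2]
Step 2: ref 2 -> HIT, frames=[3,2]
Step 3: ref 3 -> HIT, frames=[3,2]
Step 4: ref 2 -> HIT, frames=[3,2]
Step 5: ref 1 -> FAULT, evict 3, frames=[1,2]
At step 5: evicted page 3

Answer: 3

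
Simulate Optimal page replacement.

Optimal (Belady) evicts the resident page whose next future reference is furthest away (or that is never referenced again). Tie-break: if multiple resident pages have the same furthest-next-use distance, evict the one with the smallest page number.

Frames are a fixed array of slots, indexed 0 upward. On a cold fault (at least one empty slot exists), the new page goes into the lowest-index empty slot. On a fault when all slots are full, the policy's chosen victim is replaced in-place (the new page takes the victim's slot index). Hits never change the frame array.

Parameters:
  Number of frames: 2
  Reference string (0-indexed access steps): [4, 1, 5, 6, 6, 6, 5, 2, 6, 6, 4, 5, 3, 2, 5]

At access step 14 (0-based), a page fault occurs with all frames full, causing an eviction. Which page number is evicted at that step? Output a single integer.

Answer: 2

Derivation:
Step 0: ref 4 -> FAULT, frames=[4,-]
Step 1: ref 1 -> FAULT, frames=[4,1]
Step 2: ref 5 -> FAULT, evict 1, frames=[4,5]
Step 3: ref 6 -> FAULT, evict 4, frames=[6,5]
Step 4: ref 6 -> HIT, frames=[6,5]
Step 5: ref 6 -> HIT, frames=[6,5]
Step 6: ref 5 -> HIT, frames=[6,5]
Step 7: ref 2 -> FAULT, evict 5, frames=[6,2]
Step 8: ref 6 -> HIT, frames=[6,2]
Step 9: ref 6 -> HIT, frames=[6,2]
Step 10: ref 4 -> FAULT, evict 6, frames=[4,2]
Step 11: ref 5 -> FAULT, evict 4, frames=[5,2]
Step 12: ref 3 -> FAULT, evict 5, frames=[3,2]
Step 13: ref 2 -> HIT, frames=[3,2]
Step 14: ref 5 -> FAULT, evict 2, frames=[3,5]
At step 14: evicted page 2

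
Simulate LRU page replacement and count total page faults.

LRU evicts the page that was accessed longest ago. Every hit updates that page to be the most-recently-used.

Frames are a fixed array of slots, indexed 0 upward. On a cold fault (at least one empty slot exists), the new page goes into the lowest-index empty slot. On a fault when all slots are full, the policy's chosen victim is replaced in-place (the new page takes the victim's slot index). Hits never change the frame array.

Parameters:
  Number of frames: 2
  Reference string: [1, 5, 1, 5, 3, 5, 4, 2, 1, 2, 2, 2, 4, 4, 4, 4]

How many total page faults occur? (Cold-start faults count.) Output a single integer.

Step 0: ref 1 → FAULT, frames=[1,-]
Step 1: ref 5 → FAULT, frames=[1,5]
Step 2: ref 1 → HIT, frames=[1,5]
Step 3: ref 5 → HIT, frames=[1,5]
Step 4: ref 3 → FAULT (evict 1), frames=[3,5]
Step 5: ref 5 → HIT, frames=[3,5]
Step 6: ref 4 → FAULT (evict 3), frames=[4,5]
Step 7: ref 2 → FAULT (evict 5), frames=[4,2]
Step 8: ref 1 → FAULT (evict 4), frames=[1,2]
Step 9: ref 2 → HIT, frames=[1,2]
Step 10: ref 2 → HIT, frames=[1,2]
Step 11: ref 2 → HIT, frames=[1,2]
Step 12: ref 4 → FAULT (evict 1), frames=[4,2]
Step 13: ref 4 → HIT, frames=[4,2]
Step 14: ref 4 → HIT, frames=[4,2]
Step 15: ref 4 → HIT, frames=[4,2]
Total faults: 7

Answer: 7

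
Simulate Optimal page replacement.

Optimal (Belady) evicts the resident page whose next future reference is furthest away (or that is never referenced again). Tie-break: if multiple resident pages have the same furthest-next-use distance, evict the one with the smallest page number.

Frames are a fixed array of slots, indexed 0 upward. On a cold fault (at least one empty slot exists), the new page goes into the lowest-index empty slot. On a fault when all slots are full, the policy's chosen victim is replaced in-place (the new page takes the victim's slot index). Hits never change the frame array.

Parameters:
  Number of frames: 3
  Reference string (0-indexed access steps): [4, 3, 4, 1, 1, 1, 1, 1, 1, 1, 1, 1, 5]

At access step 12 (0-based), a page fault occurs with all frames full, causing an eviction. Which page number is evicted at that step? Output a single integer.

Answer: 1

Derivation:
Step 0: ref 4 -> FAULT, frames=[4,-,-]
Step 1: ref 3 -> FAULT, frames=[4,3,-]
Step 2: ref 4 -> HIT, frames=[4,3,-]
Step 3: ref 1 -> FAULT, frames=[4,3,1]
Step 4: ref 1 -> HIT, frames=[4,3,1]
Step 5: ref 1 -> HIT, frames=[4,3,1]
Step 6: ref 1 -> HIT, frames=[4,3,1]
Step 7: ref 1 -> HIT, frames=[4,3,1]
Step 8: ref 1 -> HIT, frames=[4,3,1]
Step 9: ref 1 -> HIT, frames=[4,3,1]
Step 10: ref 1 -> HIT, frames=[4,3,1]
Step 11: ref 1 -> HIT, frames=[4,3,1]
Step 12: ref 5 -> FAULT, evict 1, frames=[4,3,5]
At step 12: evicted page 1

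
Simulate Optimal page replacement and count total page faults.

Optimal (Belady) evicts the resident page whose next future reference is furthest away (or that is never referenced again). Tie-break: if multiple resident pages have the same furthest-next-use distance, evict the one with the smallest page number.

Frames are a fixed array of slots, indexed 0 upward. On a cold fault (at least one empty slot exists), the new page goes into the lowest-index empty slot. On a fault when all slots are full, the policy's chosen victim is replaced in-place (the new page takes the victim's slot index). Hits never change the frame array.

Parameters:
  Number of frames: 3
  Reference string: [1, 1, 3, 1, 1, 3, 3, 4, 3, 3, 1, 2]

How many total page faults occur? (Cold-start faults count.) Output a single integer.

Step 0: ref 1 → FAULT, frames=[1,-,-]
Step 1: ref 1 → HIT, frames=[1,-,-]
Step 2: ref 3 → FAULT, frames=[1,3,-]
Step 3: ref 1 → HIT, frames=[1,3,-]
Step 4: ref 1 → HIT, frames=[1,3,-]
Step 5: ref 3 → HIT, frames=[1,3,-]
Step 6: ref 3 → HIT, frames=[1,3,-]
Step 7: ref 4 → FAULT, frames=[1,3,4]
Step 8: ref 3 → HIT, frames=[1,3,4]
Step 9: ref 3 → HIT, frames=[1,3,4]
Step 10: ref 1 → HIT, frames=[1,3,4]
Step 11: ref 2 → FAULT (evict 1), frames=[2,3,4]
Total faults: 4

Answer: 4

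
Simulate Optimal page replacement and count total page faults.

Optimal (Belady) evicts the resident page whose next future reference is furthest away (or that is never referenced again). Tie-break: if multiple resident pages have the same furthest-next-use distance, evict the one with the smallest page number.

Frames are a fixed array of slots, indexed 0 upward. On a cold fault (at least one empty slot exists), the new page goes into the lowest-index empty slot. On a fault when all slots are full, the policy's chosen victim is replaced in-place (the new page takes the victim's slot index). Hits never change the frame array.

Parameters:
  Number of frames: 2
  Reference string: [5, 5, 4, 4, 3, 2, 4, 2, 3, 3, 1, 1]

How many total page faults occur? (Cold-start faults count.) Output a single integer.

Step 0: ref 5 → FAULT, frames=[5,-]
Step 1: ref 5 → HIT, frames=[5,-]
Step 2: ref 4 → FAULT, frames=[5,4]
Step 3: ref 4 → HIT, frames=[5,4]
Step 4: ref 3 → FAULT (evict 5), frames=[3,4]
Step 5: ref 2 → FAULT (evict 3), frames=[2,4]
Step 6: ref 4 → HIT, frames=[2,4]
Step 7: ref 2 → HIT, frames=[2,4]
Step 8: ref 3 → FAULT (evict 2), frames=[3,4]
Step 9: ref 3 → HIT, frames=[3,4]
Step 10: ref 1 → FAULT (evict 3), frames=[1,4]
Step 11: ref 1 → HIT, frames=[1,4]
Total faults: 6

Answer: 6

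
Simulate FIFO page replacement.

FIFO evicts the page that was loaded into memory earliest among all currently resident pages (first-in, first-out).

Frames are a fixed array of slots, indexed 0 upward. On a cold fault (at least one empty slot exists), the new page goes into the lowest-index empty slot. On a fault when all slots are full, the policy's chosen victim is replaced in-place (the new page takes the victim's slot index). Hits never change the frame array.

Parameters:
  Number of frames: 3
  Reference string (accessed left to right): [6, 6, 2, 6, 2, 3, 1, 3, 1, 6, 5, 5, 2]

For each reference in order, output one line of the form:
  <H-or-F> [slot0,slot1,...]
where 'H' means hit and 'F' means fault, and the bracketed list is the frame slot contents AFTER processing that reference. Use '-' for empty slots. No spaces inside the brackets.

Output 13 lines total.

F [6,-,-]
H [6,-,-]
F [6,2,-]
H [6,2,-]
H [6,2,-]
F [6,2,3]
F [1,2,3]
H [1,2,3]
H [1,2,3]
F [1,6,3]
F [1,6,5]
H [1,6,5]
F [2,6,5]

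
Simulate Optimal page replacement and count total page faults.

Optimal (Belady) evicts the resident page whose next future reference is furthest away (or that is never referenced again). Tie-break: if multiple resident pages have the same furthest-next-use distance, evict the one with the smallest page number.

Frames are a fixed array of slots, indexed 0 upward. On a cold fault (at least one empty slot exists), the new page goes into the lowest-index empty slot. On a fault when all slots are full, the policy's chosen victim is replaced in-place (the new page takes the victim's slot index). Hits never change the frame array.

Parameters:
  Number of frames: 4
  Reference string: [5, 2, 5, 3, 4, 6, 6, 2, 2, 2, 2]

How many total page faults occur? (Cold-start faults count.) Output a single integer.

Answer: 5

Derivation:
Step 0: ref 5 → FAULT, frames=[5,-,-,-]
Step 1: ref 2 → FAULT, frames=[5,2,-,-]
Step 2: ref 5 → HIT, frames=[5,2,-,-]
Step 3: ref 3 → FAULT, frames=[5,2,3,-]
Step 4: ref 4 → FAULT, frames=[5,2,3,4]
Step 5: ref 6 → FAULT (evict 3), frames=[5,2,6,4]
Step 6: ref 6 → HIT, frames=[5,2,6,4]
Step 7: ref 2 → HIT, frames=[5,2,6,4]
Step 8: ref 2 → HIT, frames=[5,2,6,4]
Step 9: ref 2 → HIT, frames=[5,2,6,4]
Step 10: ref 2 → HIT, frames=[5,2,6,4]
Total faults: 5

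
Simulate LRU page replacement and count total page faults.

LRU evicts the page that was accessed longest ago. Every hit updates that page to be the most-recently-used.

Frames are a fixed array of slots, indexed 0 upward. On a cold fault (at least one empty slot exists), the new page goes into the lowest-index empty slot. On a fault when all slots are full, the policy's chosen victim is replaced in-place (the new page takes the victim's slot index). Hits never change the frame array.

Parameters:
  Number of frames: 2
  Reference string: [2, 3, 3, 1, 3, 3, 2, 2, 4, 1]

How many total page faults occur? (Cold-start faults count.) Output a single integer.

Answer: 6

Derivation:
Step 0: ref 2 → FAULT, frames=[2,-]
Step 1: ref 3 → FAULT, frames=[2,3]
Step 2: ref 3 → HIT, frames=[2,3]
Step 3: ref 1 → FAULT (evict 2), frames=[1,3]
Step 4: ref 3 → HIT, frames=[1,3]
Step 5: ref 3 → HIT, frames=[1,3]
Step 6: ref 2 → FAULT (evict 1), frames=[2,3]
Step 7: ref 2 → HIT, frames=[2,3]
Step 8: ref 4 → FAULT (evict 3), frames=[2,4]
Step 9: ref 1 → FAULT (evict 2), frames=[1,4]
Total faults: 6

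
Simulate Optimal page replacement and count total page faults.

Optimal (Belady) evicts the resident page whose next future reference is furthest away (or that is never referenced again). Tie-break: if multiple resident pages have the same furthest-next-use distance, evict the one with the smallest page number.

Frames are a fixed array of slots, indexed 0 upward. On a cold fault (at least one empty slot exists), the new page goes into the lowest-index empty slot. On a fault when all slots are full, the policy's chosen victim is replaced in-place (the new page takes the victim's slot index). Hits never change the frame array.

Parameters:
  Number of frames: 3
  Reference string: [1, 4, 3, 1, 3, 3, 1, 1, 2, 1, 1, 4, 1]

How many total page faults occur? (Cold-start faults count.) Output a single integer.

Step 0: ref 1 → FAULT, frames=[1,-,-]
Step 1: ref 4 → FAULT, frames=[1,4,-]
Step 2: ref 3 → FAULT, frames=[1,4,3]
Step 3: ref 1 → HIT, frames=[1,4,3]
Step 4: ref 3 → HIT, frames=[1,4,3]
Step 5: ref 3 → HIT, frames=[1,4,3]
Step 6: ref 1 → HIT, frames=[1,4,3]
Step 7: ref 1 → HIT, frames=[1,4,3]
Step 8: ref 2 → FAULT (evict 3), frames=[1,4,2]
Step 9: ref 1 → HIT, frames=[1,4,2]
Step 10: ref 1 → HIT, frames=[1,4,2]
Step 11: ref 4 → HIT, frames=[1,4,2]
Step 12: ref 1 → HIT, frames=[1,4,2]
Total faults: 4

Answer: 4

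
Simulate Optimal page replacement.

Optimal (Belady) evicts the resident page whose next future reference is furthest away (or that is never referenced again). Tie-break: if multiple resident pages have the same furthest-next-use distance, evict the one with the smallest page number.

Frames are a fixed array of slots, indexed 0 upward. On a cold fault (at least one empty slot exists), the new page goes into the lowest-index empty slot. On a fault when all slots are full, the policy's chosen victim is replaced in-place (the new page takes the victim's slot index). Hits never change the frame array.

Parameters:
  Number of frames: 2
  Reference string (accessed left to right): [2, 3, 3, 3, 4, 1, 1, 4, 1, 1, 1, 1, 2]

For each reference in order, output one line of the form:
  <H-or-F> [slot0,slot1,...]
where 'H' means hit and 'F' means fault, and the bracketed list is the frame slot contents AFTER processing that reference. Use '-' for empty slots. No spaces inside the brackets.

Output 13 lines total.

F [2,-]
F [2,3]
H [2,3]
H [2,3]
F [2,4]
F [1,4]
H [1,4]
H [1,4]
H [1,4]
H [1,4]
H [1,4]
H [1,4]
F [2,4]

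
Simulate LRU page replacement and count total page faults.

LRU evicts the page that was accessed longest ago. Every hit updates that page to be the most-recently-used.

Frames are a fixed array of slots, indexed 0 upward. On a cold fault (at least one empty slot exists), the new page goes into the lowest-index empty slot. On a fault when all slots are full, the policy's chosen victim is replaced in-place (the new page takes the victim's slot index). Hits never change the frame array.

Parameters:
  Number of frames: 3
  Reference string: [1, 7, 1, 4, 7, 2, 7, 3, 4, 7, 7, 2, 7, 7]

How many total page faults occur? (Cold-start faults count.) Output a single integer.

Step 0: ref 1 → FAULT, frames=[1,-,-]
Step 1: ref 7 → FAULT, frames=[1,7,-]
Step 2: ref 1 → HIT, frames=[1,7,-]
Step 3: ref 4 → FAULT, frames=[1,7,4]
Step 4: ref 7 → HIT, frames=[1,7,4]
Step 5: ref 2 → FAULT (evict 1), frames=[2,7,4]
Step 6: ref 7 → HIT, frames=[2,7,4]
Step 7: ref 3 → FAULT (evict 4), frames=[2,7,3]
Step 8: ref 4 → FAULT (evict 2), frames=[4,7,3]
Step 9: ref 7 → HIT, frames=[4,7,3]
Step 10: ref 7 → HIT, frames=[4,7,3]
Step 11: ref 2 → FAULT (evict 3), frames=[4,7,2]
Step 12: ref 7 → HIT, frames=[4,7,2]
Step 13: ref 7 → HIT, frames=[4,7,2]
Total faults: 7

Answer: 7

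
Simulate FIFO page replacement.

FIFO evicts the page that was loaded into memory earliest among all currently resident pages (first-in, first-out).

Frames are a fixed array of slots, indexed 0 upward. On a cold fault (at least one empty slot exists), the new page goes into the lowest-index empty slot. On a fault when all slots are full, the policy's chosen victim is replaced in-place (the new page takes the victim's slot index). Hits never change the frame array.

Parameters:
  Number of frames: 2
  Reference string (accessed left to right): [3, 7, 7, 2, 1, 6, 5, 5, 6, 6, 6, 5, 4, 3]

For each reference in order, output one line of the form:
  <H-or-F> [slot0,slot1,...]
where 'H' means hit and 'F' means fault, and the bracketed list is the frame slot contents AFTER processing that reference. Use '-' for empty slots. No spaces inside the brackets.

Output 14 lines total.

F [3,-]
F [3,7]
H [3,7]
F [2,7]
F [2,1]
F [6,1]
F [6,5]
H [6,5]
H [6,5]
H [6,5]
H [6,5]
H [6,5]
F [4,5]
F [4,3]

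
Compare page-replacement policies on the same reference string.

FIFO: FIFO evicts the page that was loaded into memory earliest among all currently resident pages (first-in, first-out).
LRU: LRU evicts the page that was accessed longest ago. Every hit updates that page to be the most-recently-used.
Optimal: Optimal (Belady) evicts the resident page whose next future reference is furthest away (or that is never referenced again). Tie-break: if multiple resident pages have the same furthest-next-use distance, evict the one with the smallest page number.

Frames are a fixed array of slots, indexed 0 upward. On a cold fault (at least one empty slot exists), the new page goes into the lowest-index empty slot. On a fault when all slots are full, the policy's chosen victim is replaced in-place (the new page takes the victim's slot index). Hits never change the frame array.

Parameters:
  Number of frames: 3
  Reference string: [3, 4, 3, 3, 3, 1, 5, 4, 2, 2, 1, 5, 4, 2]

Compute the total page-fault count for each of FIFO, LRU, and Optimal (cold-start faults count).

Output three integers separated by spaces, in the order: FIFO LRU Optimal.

Answer: 6 10 6

Derivation:
--- FIFO ---
  step 0: ref 3 -> FAULT, frames=[3,-,-] (faults so far: 1)
  step 1: ref 4 -> FAULT, frames=[3,4,-] (faults so far: 2)
  step 2: ref 3 -> HIT, frames=[3,4,-] (faults so far: 2)
  step 3: ref 3 -> HIT, frames=[3,4,-] (faults so far: 2)
  step 4: ref 3 -> HIT, frames=[3,4,-] (faults so far: 2)
  step 5: ref 1 -> FAULT, frames=[3,4,1] (faults so far: 3)
  step 6: ref 5 -> FAULT, evict 3, frames=[5,4,1] (faults so far: 4)
  step 7: ref 4 -> HIT, frames=[5,4,1] (faults so far: 4)
  step 8: ref 2 -> FAULT, evict 4, frames=[5,2,1] (faults so far: 5)
  step 9: ref 2 -> HIT, frames=[5,2,1] (faults so far: 5)
  step 10: ref 1 -> HIT, frames=[5,2,1] (faults so far: 5)
  step 11: ref 5 -> HIT, frames=[5,2,1] (faults so far: 5)
  step 12: ref 4 -> FAULT, evict 1, frames=[5,2,4] (faults so far: 6)
  step 13: ref 2 -> HIT, frames=[5,2,4] (faults so far: 6)
  FIFO total faults: 6
--- LRU ---
  step 0: ref 3 -> FAULT, frames=[3,-,-] (faults so far: 1)
  step 1: ref 4 -> FAULT, frames=[3,4,-] (faults so far: 2)
  step 2: ref 3 -> HIT, frames=[3,4,-] (faults so far: 2)
  step 3: ref 3 -> HIT, frames=[3,4,-] (faults so far: 2)
  step 4: ref 3 -> HIT, frames=[3,4,-] (faults so far: 2)
  step 5: ref 1 -> FAULT, frames=[3,4,1] (faults so far: 3)
  step 6: ref 5 -> FAULT, evict 4, frames=[3,5,1] (faults so far: 4)
  step 7: ref 4 -> FAULT, evict 3, frames=[4,5,1] (faults so far: 5)
  step 8: ref 2 -> FAULT, evict 1, frames=[4,5,2] (faults so far: 6)
  step 9: ref 2 -> HIT, frames=[4,5,2] (faults so far: 6)
  step 10: ref 1 -> FAULT, evict 5, frames=[4,1,2] (faults so far: 7)
  step 11: ref 5 -> FAULT, evict 4, frames=[5,1,2] (faults so far: 8)
  step 12: ref 4 -> FAULT, evict 2, frames=[5,1,4] (faults so far: 9)
  step 13: ref 2 -> FAULT, evict 1, frames=[5,2,4] (faults so far: 10)
  LRU total faults: 10
--- Optimal ---
  step 0: ref 3 -> FAULT, frames=[3,-,-] (faults so far: 1)
  step 1: ref 4 -> FAULT, frames=[3,4,-] (faults so far: 2)
  step 2: ref 3 -> HIT, frames=[3,4,-] (faults so far: 2)
  step 3: ref 3 -> HIT, frames=[3,4,-] (faults so far: 2)
  step 4: ref 3 -> HIT, frames=[3,4,-] (faults so far: 2)
  step 5: ref 1 -> FAULT, frames=[3,4,1] (faults so far: 3)
  step 6: ref 5 -> FAULT, evict 3, frames=[5,4,1] (faults so far: 4)
  step 7: ref 4 -> HIT, frames=[5,4,1] (faults so far: 4)
  step 8: ref 2 -> FAULT, evict 4, frames=[5,2,1] (faults so far: 5)
  step 9: ref 2 -> HIT, frames=[5,2,1] (faults so far: 5)
  step 10: ref 1 -> HIT, frames=[5,2,1] (faults so far: 5)
  step 11: ref 5 -> HIT, frames=[5,2,1] (faults so far: 5)
  step 12: ref 4 -> FAULT, evict 1, frames=[5,2,4] (faults so far: 6)
  step 13: ref 2 -> HIT, frames=[5,2,4] (faults so far: 6)
  Optimal total faults: 6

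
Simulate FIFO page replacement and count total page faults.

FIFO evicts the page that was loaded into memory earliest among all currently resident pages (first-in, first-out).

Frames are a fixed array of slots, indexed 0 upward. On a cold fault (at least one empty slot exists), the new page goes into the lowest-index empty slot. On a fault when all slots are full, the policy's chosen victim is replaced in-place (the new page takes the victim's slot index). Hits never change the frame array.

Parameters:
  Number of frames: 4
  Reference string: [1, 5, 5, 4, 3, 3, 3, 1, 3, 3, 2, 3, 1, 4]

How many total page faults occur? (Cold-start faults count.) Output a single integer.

Step 0: ref 1 → FAULT, frames=[1,-,-,-]
Step 1: ref 5 → FAULT, frames=[1,5,-,-]
Step 2: ref 5 → HIT, frames=[1,5,-,-]
Step 3: ref 4 → FAULT, frames=[1,5,4,-]
Step 4: ref 3 → FAULT, frames=[1,5,4,3]
Step 5: ref 3 → HIT, frames=[1,5,4,3]
Step 6: ref 3 → HIT, frames=[1,5,4,3]
Step 7: ref 1 → HIT, frames=[1,5,4,3]
Step 8: ref 3 → HIT, frames=[1,5,4,3]
Step 9: ref 3 → HIT, frames=[1,5,4,3]
Step 10: ref 2 → FAULT (evict 1), frames=[2,5,4,3]
Step 11: ref 3 → HIT, frames=[2,5,4,3]
Step 12: ref 1 → FAULT (evict 5), frames=[2,1,4,3]
Step 13: ref 4 → HIT, frames=[2,1,4,3]
Total faults: 6

Answer: 6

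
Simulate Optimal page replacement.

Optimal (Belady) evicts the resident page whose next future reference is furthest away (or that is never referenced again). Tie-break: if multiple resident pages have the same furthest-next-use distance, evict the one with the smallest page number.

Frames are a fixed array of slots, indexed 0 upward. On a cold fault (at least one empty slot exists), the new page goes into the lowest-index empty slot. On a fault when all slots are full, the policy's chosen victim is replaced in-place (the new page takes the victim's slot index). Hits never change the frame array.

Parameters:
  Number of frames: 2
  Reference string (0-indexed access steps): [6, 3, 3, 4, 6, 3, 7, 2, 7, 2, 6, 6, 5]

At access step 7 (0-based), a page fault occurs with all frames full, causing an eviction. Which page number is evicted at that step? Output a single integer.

Step 0: ref 6 -> FAULT, frames=[6,-]
Step 1: ref 3 -> FAULT, frames=[6,3]
Step 2: ref 3 -> HIT, frames=[6,3]
Step 3: ref 4 -> FAULT, evict 3, frames=[6,4]
Step 4: ref 6 -> HIT, frames=[6,4]
Step 5: ref 3 -> FAULT, evict 4, frames=[6,3]
Step 6: ref 7 -> FAULT, evict 3, frames=[6,7]
Step 7: ref 2 -> FAULT, evict 6, frames=[2,7]
At step 7: evicted page 6

Answer: 6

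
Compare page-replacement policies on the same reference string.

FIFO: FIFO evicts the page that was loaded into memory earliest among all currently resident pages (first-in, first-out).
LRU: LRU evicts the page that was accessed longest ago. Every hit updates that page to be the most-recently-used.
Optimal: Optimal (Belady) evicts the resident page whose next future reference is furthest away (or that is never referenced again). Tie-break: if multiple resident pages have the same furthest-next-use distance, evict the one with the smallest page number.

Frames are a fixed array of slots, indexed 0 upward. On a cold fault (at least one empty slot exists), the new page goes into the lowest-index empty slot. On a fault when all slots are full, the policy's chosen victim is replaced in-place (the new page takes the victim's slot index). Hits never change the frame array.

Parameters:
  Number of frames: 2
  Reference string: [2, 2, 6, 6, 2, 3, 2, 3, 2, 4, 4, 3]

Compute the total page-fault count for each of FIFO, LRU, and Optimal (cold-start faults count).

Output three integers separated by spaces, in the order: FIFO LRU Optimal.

Answer: 6 5 4

Derivation:
--- FIFO ---
  step 0: ref 2 -> FAULT, frames=[2,-] (faults so far: 1)
  step 1: ref 2 -> HIT, frames=[2,-] (faults so far: 1)
  step 2: ref 6 -> FAULT, frames=[2,6] (faults so far: 2)
  step 3: ref 6 -> HIT, frames=[2,6] (faults so far: 2)
  step 4: ref 2 -> HIT, frames=[2,6] (faults so far: 2)
  step 5: ref 3 -> FAULT, evict 2, frames=[3,6] (faults so far: 3)
  step 6: ref 2 -> FAULT, evict 6, frames=[3,2] (faults so far: 4)
  step 7: ref 3 -> HIT, frames=[3,2] (faults so far: 4)
  step 8: ref 2 -> HIT, frames=[3,2] (faults so far: 4)
  step 9: ref 4 -> FAULT, evict 3, frames=[4,2] (faults so far: 5)
  step 10: ref 4 -> HIT, frames=[4,2] (faults so far: 5)
  step 11: ref 3 -> FAULT, evict 2, frames=[4,3] (faults so far: 6)
  FIFO total faults: 6
--- LRU ---
  step 0: ref 2 -> FAULT, frames=[2,-] (faults so far: 1)
  step 1: ref 2 -> HIT, frames=[2,-] (faults so far: 1)
  step 2: ref 6 -> FAULT, frames=[2,6] (faults so far: 2)
  step 3: ref 6 -> HIT, frames=[2,6] (faults so far: 2)
  step 4: ref 2 -> HIT, frames=[2,6] (faults so far: 2)
  step 5: ref 3 -> FAULT, evict 6, frames=[2,3] (faults so far: 3)
  step 6: ref 2 -> HIT, frames=[2,3] (faults so far: 3)
  step 7: ref 3 -> HIT, frames=[2,3] (faults so far: 3)
  step 8: ref 2 -> HIT, frames=[2,3] (faults so far: 3)
  step 9: ref 4 -> FAULT, evict 3, frames=[2,4] (faults so far: 4)
  step 10: ref 4 -> HIT, frames=[2,4] (faults so far: 4)
  step 11: ref 3 -> FAULT, evict 2, frames=[3,4] (faults so far: 5)
  LRU total faults: 5
--- Optimal ---
  step 0: ref 2 -> FAULT, frames=[2,-] (faults so far: 1)
  step 1: ref 2 -> HIT, frames=[2,-] (faults so far: 1)
  step 2: ref 6 -> FAULT, frames=[2,6] (faults so far: 2)
  step 3: ref 6 -> HIT, frames=[2,6] (faults so far: 2)
  step 4: ref 2 -> HIT, frames=[2,6] (faults so far: 2)
  step 5: ref 3 -> FAULT, evict 6, frames=[2,3] (faults so far: 3)
  step 6: ref 2 -> HIT, frames=[2,3] (faults so far: 3)
  step 7: ref 3 -> HIT, frames=[2,3] (faults so far: 3)
  step 8: ref 2 -> HIT, frames=[2,3] (faults so far: 3)
  step 9: ref 4 -> FAULT, evict 2, frames=[4,3] (faults so far: 4)
  step 10: ref 4 -> HIT, frames=[4,3] (faults so far: 4)
  step 11: ref 3 -> HIT, frames=[4,3] (faults so far: 4)
  Optimal total faults: 4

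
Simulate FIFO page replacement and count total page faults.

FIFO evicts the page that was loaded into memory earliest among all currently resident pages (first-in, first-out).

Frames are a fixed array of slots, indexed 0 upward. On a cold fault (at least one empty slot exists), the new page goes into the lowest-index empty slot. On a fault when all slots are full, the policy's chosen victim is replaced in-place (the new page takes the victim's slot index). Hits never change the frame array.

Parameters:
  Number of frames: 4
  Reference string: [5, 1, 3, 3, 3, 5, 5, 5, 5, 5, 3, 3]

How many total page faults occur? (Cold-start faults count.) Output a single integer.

Step 0: ref 5 → FAULT, frames=[5,-,-,-]
Step 1: ref 1 → FAULT, frames=[5,1,-,-]
Step 2: ref 3 → FAULT, frames=[5,1,3,-]
Step 3: ref 3 → HIT, frames=[5,1,3,-]
Step 4: ref 3 → HIT, frames=[5,1,3,-]
Step 5: ref 5 → HIT, frames=[5,1,3,-]
Step 6: ref 5 → HIT, frames=[5,1,3,-]
Step 7: ref 5 → HIT, frames=[5,1,3,-]
Step 8: ref 5 → HIT, frames=[5,1,3,-]
Step 9: ref 5 → HIT, frames=[5,1,3,-]
Step 10: ref 3 → HIT, frames=[5,1,3,-]
Step 11: ref 3 → HIT, frames=[5,1,3,-]
Total faults: 3

Answer: 3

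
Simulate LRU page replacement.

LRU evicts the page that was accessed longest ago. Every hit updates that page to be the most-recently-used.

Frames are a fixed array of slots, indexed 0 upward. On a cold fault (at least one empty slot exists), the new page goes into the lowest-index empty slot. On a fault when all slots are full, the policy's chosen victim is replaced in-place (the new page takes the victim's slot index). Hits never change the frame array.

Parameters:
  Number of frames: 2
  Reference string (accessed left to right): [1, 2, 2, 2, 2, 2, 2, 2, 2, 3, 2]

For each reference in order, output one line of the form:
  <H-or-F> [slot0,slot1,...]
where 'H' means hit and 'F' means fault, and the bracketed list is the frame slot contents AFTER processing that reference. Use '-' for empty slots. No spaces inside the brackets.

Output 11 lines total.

F [1,-]
F [1,2]
H [1,2]
H [1,2]
H [1,2]
H [1,2]
H [1,2]
H [1,2]
H [1,2]
F [3,2]
H [3,2]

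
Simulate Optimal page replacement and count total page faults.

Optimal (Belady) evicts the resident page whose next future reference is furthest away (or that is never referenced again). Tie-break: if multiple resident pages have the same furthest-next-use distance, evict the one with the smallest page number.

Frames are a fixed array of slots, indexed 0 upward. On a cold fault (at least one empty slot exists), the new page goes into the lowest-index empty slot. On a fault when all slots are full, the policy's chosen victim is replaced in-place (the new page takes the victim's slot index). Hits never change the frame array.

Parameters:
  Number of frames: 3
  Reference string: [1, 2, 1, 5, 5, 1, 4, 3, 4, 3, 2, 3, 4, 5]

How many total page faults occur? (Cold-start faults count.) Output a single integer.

Step 0: ref 1 → FAULT, frames=[1,-,-]
Step 1: ref 2 → FAULT, frames=[1,2,-]
Step 2: ref 1 → HIT, frames=[1,2,-]
Step 3: ref 5 → FAULT, frames=[1,2,5]
Step 4: ref 5 → HIT, frames=[1,2,5]
Step 5: ref 1 → HIT, frames=[1,2,5]
Step 6: ref 4 → FAULT (evict 1), frames=[4,2,5]
Step 7: ref 3 → FAULT (evict 5), frames=[4,2,3]
Step 8: ref 4 → HIT, frames=[4,2,3]
Step 9: ref 3 → HIT, frames=[4,2,3]
Step 10: ref 2 → HIT, frames=[4,2,3]
Step 11: ref 3 → HIT, frames=[4,2,3]
Step 12: ref 4 → HIT, frames=[4,2,3]
Step 13: ref 5 → FAULT (evict 2), frames=[4,5,3]
Total faults: 6

Answer: 6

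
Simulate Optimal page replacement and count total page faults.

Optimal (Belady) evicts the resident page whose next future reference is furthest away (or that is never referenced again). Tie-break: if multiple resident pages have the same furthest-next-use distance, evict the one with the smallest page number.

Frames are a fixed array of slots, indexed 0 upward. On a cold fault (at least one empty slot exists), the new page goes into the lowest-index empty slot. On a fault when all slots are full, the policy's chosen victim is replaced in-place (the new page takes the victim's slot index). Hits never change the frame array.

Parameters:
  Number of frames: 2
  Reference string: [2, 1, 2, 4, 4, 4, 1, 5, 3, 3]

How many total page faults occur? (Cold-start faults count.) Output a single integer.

Answer: 5

Derivation:
Step 0: ref 2 → FAULT, frames=[2,-]
Step 1: ref 1 → FAULT, frames=[2,1]
Step 2: ref 2 → HIT, frames=[2,1]
Step 3: ref 4 → FAULT (evict 2), frames=[4,1]
Step 4: ref 4 → HIT, frames=[4,1]
Step 5: ref 4 → HIT, frames=[4,1]
Step 6: ref 1 → HIT, frames=[4,1]
Step 7: ref 5 → FAULT (evict 1), frames=[4,5]
Step 8: ref 3 → FAULT (evict 4), frames=[3,5]
Step 9: ref 3 → HIT, frames=[3,5]
Total faults: 5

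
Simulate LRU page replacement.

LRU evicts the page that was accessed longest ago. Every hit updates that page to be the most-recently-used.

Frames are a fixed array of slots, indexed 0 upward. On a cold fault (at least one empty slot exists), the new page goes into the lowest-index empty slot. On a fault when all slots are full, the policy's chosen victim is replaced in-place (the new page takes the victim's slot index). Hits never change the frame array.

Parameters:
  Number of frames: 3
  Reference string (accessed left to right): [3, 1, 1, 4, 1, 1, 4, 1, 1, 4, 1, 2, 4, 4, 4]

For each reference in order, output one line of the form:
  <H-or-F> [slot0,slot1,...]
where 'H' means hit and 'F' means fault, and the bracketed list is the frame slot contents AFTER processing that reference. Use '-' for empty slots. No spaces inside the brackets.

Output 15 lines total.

F [3,-,-]
F [3,1,-]
H [3,1,-]
F [3,1,4]
H [3,1,4]
H [3,1,4]
H [3,1,4]
H [3,1,4]
H [3,1,4]
H [3,1,4]
H [3,1,4]
F [2,1,4]
H [2,1,4]
H [2,1,4]
H [2,1,4]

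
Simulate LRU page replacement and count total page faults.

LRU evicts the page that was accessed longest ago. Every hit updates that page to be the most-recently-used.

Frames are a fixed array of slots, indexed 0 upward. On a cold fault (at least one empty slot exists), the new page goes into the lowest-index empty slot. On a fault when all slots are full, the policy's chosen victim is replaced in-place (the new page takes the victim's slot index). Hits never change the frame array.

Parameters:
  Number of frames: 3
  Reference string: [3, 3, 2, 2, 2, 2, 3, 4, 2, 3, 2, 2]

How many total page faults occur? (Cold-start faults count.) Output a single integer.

Answer: 3

Derivation:
Step 0: ref 3 → FAULT, frames=[3,-,-]
Step 1: ref 3 → HIT, frames=[3,-,-]
Step 2: ref 2 → FAULT, frames=[3,2,-]
Step 3: ref 2 → HIT, frames=[3,2,-]
Step 4: ref 2 → HIT, frames=[3,2,-]
Step 5: ref 2 → HIT, frames=[3,2,-]
Step 6: ref 3 → HIT, frames=[3,2,-]
Step 7: ref 4 → FAULT, frames=[3,2,4]
Step 8: ref 2 → HIT, frames=[3,2,4]
Step 9: ref 3 → HIT, frames=[3,2,4]
Step 10: ref 2 → HIT, frames=[3,2,4]
Step 11: ref 2 → HIT, frames=[3,2,4]
Total faults: 3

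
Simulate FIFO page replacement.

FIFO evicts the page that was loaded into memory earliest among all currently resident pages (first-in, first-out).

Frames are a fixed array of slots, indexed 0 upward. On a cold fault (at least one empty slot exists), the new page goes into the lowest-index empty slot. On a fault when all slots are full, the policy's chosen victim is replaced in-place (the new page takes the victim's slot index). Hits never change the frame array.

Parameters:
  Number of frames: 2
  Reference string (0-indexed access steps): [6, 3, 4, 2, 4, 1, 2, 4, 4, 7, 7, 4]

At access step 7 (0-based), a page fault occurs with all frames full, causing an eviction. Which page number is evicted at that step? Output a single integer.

Step 0: ref 6 -> FAULT, frames=[6,-]
Step 1: ref 3 -> FAULT, frames=[6,3]
Step 2: ref 4 -> FAULT, evict 6, frames=[4,3]
Step 3: ref 2 -> FAULT, evict 3, frames=[4,2]
Step 4: ref 4 -> HIT, frames=[4,2]
Step 5: ref 1 -> FAULT, evict 4, frames=[1,2]
Step 6: ref 2 -> HIT, frames=[1,2]
Step 7: ref 4 -> FAULT, evict 2, frames=[1,4]
At step 7: evicted page 2

Answer: 2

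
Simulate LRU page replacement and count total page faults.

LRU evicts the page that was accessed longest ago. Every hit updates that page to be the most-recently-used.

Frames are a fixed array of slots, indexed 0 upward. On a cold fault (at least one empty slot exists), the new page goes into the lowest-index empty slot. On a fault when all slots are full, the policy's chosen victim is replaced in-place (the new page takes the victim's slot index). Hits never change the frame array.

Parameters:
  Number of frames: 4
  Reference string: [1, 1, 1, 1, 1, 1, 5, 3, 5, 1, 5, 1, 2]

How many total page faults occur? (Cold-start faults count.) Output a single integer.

Answer: 4

Derivation:
Step 0: ref 1 → FAULT, frames=[1,-,-,-]
Step 1: ref 1 → HIT, frames=[1,-,-,-]
Step 2: ref 1 → HIT, frames=[1,-,-,-]
Step 3: ref 1 → HIT, frames=[1,-,-,-]
Step 4: ref 1 → HIT, frames=[1,-,-,-]
Step 5: ref 1 → HIT, frames=[1,-,-,-]
Step 6: ref 5 → FAULT, frames=[1,5,-,-]
Step 7: ref 3 → FAULT, frames=[1,5,3,-]
Step 8: ref 5 → HIT, frames=[1,5,3,-]
Step 9: ref 1 → HIT, frames=[1,5,3,-]
Step 10: ref 5 → HIT, frames=[1,5,3,-]
Step 11: ref 1 → HIT, frames=[1,5,3,-]
Step 12: ref 2 → FAULT, frames=[1,5,3,2]
Total faults: 4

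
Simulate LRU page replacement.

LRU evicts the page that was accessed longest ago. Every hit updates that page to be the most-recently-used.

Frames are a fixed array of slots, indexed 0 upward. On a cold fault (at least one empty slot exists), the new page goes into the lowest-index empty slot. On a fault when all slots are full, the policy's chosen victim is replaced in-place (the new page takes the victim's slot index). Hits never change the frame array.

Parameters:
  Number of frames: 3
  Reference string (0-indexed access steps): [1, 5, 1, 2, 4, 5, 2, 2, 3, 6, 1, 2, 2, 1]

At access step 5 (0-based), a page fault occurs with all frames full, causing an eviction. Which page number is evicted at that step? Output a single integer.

Step 0: ref 1 -> FAULT, frames=[1,-,-]
Step 1: ref 5 -> FAULT, frames=[1,5,-]
Step 2: ref 1 -> HIT, frames=[1,5,-]
Step 3: ref 2 -> FAULT, frames=[1,5,2]
Step 4: ref 4 -> FAULT, evict 5, frames=[1,4,2]
Step 5: ref 5 -> FAULT, evict 1, frames=[5,4,2]
At step 5: evicted page 1

Answer: 1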